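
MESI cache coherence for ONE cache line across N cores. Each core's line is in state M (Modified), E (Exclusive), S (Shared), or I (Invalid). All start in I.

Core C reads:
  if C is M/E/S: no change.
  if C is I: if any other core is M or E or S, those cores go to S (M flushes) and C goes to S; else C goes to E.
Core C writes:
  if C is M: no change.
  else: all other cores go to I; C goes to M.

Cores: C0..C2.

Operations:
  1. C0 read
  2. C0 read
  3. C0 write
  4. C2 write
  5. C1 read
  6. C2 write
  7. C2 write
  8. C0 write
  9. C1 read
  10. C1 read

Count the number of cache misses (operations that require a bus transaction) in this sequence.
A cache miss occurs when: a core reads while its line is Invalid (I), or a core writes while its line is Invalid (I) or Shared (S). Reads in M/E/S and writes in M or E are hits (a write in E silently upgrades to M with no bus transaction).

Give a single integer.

Op 1: C0 read [C0 read from I: no other sharers -> C0=E (exclusive)] -> [E,I,I] [MISS #1: read from I]
Op 2: C0 read [C0 read: already in E, no change] -> [E,I,I] [hit: read from E]
Op 3: C0 write [C0 write: invalidate none -> C0=M] -> [M,I,I] [hit: write from E is a silent E->M upgrade, no bus transaction]
Op 4: C2 write [C2 write: invalidate ['C0=M'] -> C2=M] -> [I,I,M] [MISS #2: write from I]
Op 5: C1 read [C1 read from I: others=['C2=M'] -> C1=S, others downsized to S] -> [I,S,S] [MISS #3: read from I]
Op 6: C2 write [C2 write: invalidate ['C1=S'] -> C2=M] -> [I,I,M] [MISS #4: write from S]
Op 7: C2 write [C2 write: already M (modified), no change] -> [I,I,M] [hit: write from M]
Op 8: C0 write [C0 write: invalidate ['C2=M'] -> C0=M] -> [M,I,I] [MISS #5: write from I]
Op 9: C1 read [C1 read from I: others=['C0=M'] -> C1=S, others downsized to S] -> [S,S,I] [MISS #6: read from I]
Op 10: C1 read [C1 read: already in S, no change] -> [S,S,I] [hit: read from S]

Answer: 6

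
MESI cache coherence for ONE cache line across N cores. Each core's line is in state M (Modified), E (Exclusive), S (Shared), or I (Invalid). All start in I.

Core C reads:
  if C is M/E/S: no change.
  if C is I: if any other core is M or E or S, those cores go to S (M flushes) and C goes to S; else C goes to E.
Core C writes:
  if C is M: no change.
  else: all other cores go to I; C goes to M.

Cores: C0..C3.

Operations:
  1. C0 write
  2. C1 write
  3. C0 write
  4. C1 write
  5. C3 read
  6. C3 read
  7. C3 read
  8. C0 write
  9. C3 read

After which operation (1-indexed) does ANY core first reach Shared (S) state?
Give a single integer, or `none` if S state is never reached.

Op 1: C0 write [C0 write: invalidate none -> C0=M] -> [M,I,I,I]
Op 2: C1 write [C1 write: invalidate ['C0=M'] -> C1=M] -> [I,M,I,I]
Op 3: C0 write [C0 write: invalidate ['C1=M'] -> C0=M] -> [M,I,I,I]
Op 4: C1 write [C1 write: invalidate ['C0=M'] -> C1=M] -> [I,M,I,I]
Op 5: C3 read [C3 read from I: others=['C1=M'] -> C3=S, others downsized to S] -> [I,S,I,S]
  -> First S state at op 5; remaining ops need not be traced.

Answer: 5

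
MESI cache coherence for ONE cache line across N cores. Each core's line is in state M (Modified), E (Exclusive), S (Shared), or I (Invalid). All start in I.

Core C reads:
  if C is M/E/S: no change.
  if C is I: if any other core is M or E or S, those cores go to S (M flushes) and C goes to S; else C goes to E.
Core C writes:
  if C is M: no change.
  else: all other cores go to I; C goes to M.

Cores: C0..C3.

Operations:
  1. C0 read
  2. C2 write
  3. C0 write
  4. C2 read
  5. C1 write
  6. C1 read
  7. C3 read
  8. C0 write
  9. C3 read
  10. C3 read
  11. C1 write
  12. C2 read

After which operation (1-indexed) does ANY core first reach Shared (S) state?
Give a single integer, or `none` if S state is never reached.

Answer: 4

Derivation:
Op 1: C0 read [C0 read from I: no other sharers -> C0=E (exclusive)] -> [E,I,I,I]
Op 2: C2 write [C2 write: invalidate ['C0=E'] -> C2=M] -> [I,I,M,I]
Op 3: C0 write [C0 write: invalidate ['C2=M'] -> C0=M] -> [M,I,I,I]
Op 4: C2 read [C2 read from I: others=['C0=M'] -> C2=S, others downsized to S] -> [S,I,S,I]
  -> First S state at op 4; remaining ops need not be traced.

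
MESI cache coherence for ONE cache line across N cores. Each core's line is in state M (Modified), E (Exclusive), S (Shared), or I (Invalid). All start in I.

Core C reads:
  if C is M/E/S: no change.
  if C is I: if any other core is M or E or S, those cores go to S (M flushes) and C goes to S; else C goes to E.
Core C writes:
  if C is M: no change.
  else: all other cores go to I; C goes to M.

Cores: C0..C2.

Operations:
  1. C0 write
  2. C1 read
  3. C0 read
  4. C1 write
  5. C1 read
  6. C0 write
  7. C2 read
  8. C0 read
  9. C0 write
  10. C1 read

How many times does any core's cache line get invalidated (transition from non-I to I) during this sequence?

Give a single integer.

Answer: 3

Derivation:
Op 1: C0 write [C0 write: invalidate none -> C0=M] -> [M,I,I] (invalidations this op: 0; running total: 0)
Op 2: C1 read [C1 read from I: others=['C0=M'] -> C1=S, others downsized to S] -> [S,S,I] (invalidations this op: 0; running total: 0)
Op 3: C0 read [C0 read: already in S, no change] -> [S,S,I] (invalidations this op: 0; running total: 0)
Op 4: C1 write [C1 write: invalidate ['C0=S'] -> C1=M] -> [I,M,I] (invalidations this op: 1; running total: 1)
Op 5: C1 read [C1 read: already in M, no change] -> [I,M,I] (invalidations this op: 0; running total: 1)
Op 6: C0 write [C0 write: invalidate ['C1=M'] -> C0=M] -> [M,I,I] (invalidations this op: 1; running total: 2)
Op 7: C2 read [C2 read from I: others=['C0=M'] -> C2=S, others downsized to S] -> [S,I,S] (invalidations this op: 0; running total: 2)
Op 8: C0 read [C0 read: already in S, no change] -> [S,I,S] (invalidations this op: 0; running total: 2)
Op 9: C0 write [C0 write: invalidate ['C2=S'] -> C0=M] -> [M,I,I] (invalidations this op: 1; running total: 3)
Op 10: C1 read [C1 read from I: others=['C0=M'] -> C1=S, others downsized to S] -> [S,S,I] (invalidations this op: 0; running total: 3)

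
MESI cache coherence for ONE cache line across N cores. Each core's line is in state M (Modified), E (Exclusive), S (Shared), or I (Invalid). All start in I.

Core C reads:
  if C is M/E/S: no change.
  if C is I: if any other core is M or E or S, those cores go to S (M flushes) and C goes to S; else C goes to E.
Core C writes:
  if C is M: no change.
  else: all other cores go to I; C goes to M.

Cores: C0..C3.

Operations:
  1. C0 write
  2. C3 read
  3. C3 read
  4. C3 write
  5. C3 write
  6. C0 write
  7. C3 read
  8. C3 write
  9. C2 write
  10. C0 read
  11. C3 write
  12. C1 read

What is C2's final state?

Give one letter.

Answer: I

Derivation:
Op 1: C0 write [C0 write: invalidate none -> C0=M] -> [M,I,I,I]
Op 2: C3 read [C3 read from I: others=['C0=M'] -> C3=S, others downsized to S] -> [S,I,I,S]
Op 3: C3 read [C3 read: already in S, no change] -> [S,I,I,S]
Op 4: C3 write [C3 write: invalidate ['C0=S'] -> C3=M] -> [I,I,I,M]
Op 5: C3 write [C3 write: already M (modified), no change] -> [I,I,I,M]
Op 6: C0 write [C0 write: invalidate ['C3=M'] -> C0=M] -> [M,I,I,I]
Op 7: C3 read [C3 read from I: others=['C0=M'] -> C3=S, others downsized to S] -> [S,I,I,S]
Op 8: C3 write [C3 write: invalidate ['C0=S'] -> C3=M] -> [I,I,I,M]
Op 9: C2 write [C2 write: invalidate ['C3=M'] -> C2=M] -> [I,I,M,I]
Op 10: C0 read [C0 read from I: others=['C2=M'] -> C0=S, others downsized to S] -> [S,I,S,I]
Op 11: C3 write [C3 write: invalidate ['C0=S', 'C2=S'] -> C3=M] -> [I,I,I,M]
Op 12: C1 read [C1 read from I: others=['C3=M'] -> C1=S, others downsized to S] -> [I,S,I,S]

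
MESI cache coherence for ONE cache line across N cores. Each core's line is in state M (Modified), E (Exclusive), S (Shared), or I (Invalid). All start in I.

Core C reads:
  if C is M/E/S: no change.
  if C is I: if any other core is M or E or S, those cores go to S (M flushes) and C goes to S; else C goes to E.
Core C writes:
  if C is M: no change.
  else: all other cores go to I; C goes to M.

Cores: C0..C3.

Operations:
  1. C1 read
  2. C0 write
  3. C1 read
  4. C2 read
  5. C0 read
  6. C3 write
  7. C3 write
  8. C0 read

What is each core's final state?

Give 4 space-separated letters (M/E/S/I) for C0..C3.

Answer: S I I S

Derivation:
Op 1: C1 read [C1 read from I: no other sharers -> C1=E (exclusive)] -> [I,E,I,I]
Op 2: C0 write [C0 write: invalidate ['C1=E'] -> C0=M] -> [M,I,I,I]
Op 3: C1 read [C1 read from I: others=['C0=M'] -> C1=S, others downsized to S] -> [S,S,I,I]
Op 4: C2 read [C2 read from I: others=['C0=S', 'C1=S'] -> C2=S, others downsized to S] -> [S,S,S,I]
Op 5: C0 read [C0 read: already in S, no change] -> [S,S,S,I]
Op 6: C3 write [C3 write: invalidate ['C0=S', 'C1=S', 'C2=S'] -> C3=M] -> [I,I,I,M]
Op 7: C3 write [C3 write: already M (modified), no change] -> [I,I,I,M]
Op 8: C0 read [C0 read from I: others=['C3=M'] -> C0=S, others downsized to S] -> [S,I,I,S]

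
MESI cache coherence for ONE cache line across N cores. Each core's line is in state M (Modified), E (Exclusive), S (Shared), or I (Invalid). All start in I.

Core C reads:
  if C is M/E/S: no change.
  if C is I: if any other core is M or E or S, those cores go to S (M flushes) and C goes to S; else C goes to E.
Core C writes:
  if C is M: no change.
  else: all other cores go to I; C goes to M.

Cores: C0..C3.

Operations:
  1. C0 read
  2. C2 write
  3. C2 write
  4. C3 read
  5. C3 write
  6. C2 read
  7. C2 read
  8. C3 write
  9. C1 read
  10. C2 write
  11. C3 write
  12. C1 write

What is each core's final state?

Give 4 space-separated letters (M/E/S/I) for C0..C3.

Answer: I M I I

Derivation:
Op 1: C0 read [C0 read from I: no other sharers -> C0=E (exclusive)] -> [E,I,I,I]
Op 2: C2 write [C2 write: invalidate ['C0=E'] -> C2=M] -> [I,I,M,I]
Op 3: C2 write [C2 write: already M (modified), no change] -> [I,I,M,I]
Op 4: C3 read [C3 read from I: others=['C2=M'] -> C3=S, others downsized to S] -> [I,I,S,S]
Op 5: C3 write [C3 write: invalidate ['C2=S'] -> C3=M] -> [I,I,I,M]
Op 6: C2 read [C2 read from I: others=['C3=M'] -> C2=S, others downsized to S] -> [I,I,S,S]
Op 7: C2 read [C2 read: already in S, no change] -> [I,I,S,S]
Op 8: C3 write [C3 write: invalidate ['C2=S'] -> C3=M] -> [I,I,I,M]
Op 9: C1 read [C1 read from I: others=['C3=M'] -> C1=S, others downsized to S] -> [I,S,I,S]
Op 10: C2 write [C2 write: invalidate ['C1=S', 'C3=S'] -> C2=M] -> [I,I,M,I]
Op 11: C3 write [C3 write: invalidate ['C2=M'] -> C3=M] -> [I,I,I,M]
Op 12: C1 write [C1 write: invalidate ['C3=M'] -> C1=M] -> [I,M,I,I]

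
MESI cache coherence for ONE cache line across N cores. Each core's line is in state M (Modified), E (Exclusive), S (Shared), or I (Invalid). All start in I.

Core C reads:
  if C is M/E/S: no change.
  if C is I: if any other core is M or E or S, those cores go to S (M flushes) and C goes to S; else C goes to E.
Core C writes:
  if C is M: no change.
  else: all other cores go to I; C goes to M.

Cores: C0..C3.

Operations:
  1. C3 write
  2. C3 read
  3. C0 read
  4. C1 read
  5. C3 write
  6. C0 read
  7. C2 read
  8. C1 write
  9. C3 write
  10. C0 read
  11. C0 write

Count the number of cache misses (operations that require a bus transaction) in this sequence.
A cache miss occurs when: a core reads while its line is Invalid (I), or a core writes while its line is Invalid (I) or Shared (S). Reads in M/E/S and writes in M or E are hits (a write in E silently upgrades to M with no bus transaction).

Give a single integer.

Answer: 10

Derivation:
Op 1: C3 write [C3 write: invalidate none -> C3=M] -> [I,I,I,M] [MISS #1: write from I]
Op 2: C3 read [C3 read: already in M, no change] -> [I,I,I,M] [hit: read from M]
Op 3: C0 read [C0 read from I: others=['C3=M'] -> C0=S, others downsized to S] -> [S,I,I,S] [MISS #2: read from I]
Op 4: C1 read [C1 read from I: others=['C0=S', 'C3=S'] -> C1=S, others downsized to S] -> [S,S,I,S] [MISS #3: read from I]
Op 5: C3 write [C3 write: invalidate ['C0=S', 'C1=S'] -> C3=M] -> [I,I,I,M] [MISS #4: write from S]
Op 6: C0 read [C0 read from I: others=['C3=M'] -> C0=S, others downsized to S] -> [S,I,I,S] [MISS #5: read from I]
Op 7: C2 read [C2 read from I: others=['C0=S', 'C3=S'] -> C2=S, others downsized to S] -> [S,I,S,S] [MISS #6: read from I]
Op 8: C1 write [C1 write: invalidate ['C0=S', 'C2=S', 'C3=S'] -> C1=M] -> [I,M,I,I] [MISS #7: write from I]
Op 9: C3 write [C3 write: invalidate ['C1=M'] -> C3=M] -> [I,I,I,M] [MISS #8: write from I]
Op 10: C0 read [C0 read from I: others=['C3=M'] -> C0=S, others downsized to S] -> [S,I,I,S] [MISS #9: read from I]
Op 11: C0 write [C0 write: invalidate ['C3=S'] -> C0=M] -> [M,I,I,I] [MISS #10: write from S]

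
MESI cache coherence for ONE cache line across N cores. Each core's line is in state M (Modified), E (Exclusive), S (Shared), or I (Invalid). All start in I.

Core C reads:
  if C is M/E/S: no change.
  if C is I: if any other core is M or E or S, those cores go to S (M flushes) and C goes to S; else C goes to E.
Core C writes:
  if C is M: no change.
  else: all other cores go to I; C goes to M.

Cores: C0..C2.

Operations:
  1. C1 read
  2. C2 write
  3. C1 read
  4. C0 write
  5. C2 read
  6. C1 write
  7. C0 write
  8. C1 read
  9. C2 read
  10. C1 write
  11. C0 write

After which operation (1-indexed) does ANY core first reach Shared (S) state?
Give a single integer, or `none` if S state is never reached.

Op 1: C1 read [C1 read from I: no other sharers -> C1=E (exclusive)] -> [I,E,I]
Op 2: C2 write [C2 write: invalidate ['C1=E'] -> C2=M] -> [I,I,M]
Op 3: C1 read [C1 read from I: others=['C2=M'] -> C1=S, others downsized to S] -> [I,S,S]
  -> First S state at op 3; remaining ops need not be traced.

Answer: 3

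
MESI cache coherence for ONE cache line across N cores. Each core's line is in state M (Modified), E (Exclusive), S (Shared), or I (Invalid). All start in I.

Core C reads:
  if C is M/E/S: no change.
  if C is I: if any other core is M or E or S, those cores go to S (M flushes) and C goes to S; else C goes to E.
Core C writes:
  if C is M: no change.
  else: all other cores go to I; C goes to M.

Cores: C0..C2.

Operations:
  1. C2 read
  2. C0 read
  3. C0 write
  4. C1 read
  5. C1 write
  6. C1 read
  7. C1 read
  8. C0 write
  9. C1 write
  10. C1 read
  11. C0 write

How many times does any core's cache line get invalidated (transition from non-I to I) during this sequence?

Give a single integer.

Answer: 5

Derivation:
Op 1: C2 read [C2 read from I: no other sharers -> C2=E (exclusive)] -> [I,I,E] (invalidations this op: 0; running total: 0)
Op 2: C0 read [C0 read from I: others=['C2=E'] -> C0=S, others downsized to S] -> [S,I,S] (invalidations this op: 0; running total: 0)
Op 3: C0 write [C0 write: invalidate ['C2=S'] -> C0=M] -> [M,I,I] (invalidations this op: 1; running total: 1)
Op 4: C1 read [C1 read from I: others=['C0=M'] -> C1=S, others downsized to S] -> [S,S,I] (invalidations this op: 0; running total: 1)
Op 5: C1 write [C1 write: invalidate ['C0=S'] -> C1=M] -> [I,M,I] (invalidations this op: 1; running total: 2)
Op 6: C1 read [C1 read: already in M, no change] -> [I,M,I] (invalidations this op: 0; running total: 2)
Op 7: C1 read [C1 read: already in M, no change] -> [I,M,I] (invalidations this op: 0; running total: 2)
Op 8: C0 write [C0 write: invalidate ['C1=M'] -> C0=M] -> [M,I,I] (invalidations this op: 1; running total: 3)
Op 9: C1 write [C1 write: invalidate ['C0=M'] -> C1=M] -> [I,M,I] (invalidations this op: 1; running total: 4)
Op 10: C1 read [C1 read: already in M, no change] -> [I,M,I] (invalidations this op: 0; running total: 4)
Op 11: C0 write [C0 write: invalidate ['C1=M'] -> C0=M] -> [M,I,I] (invalidations this op: 1; running total: 5)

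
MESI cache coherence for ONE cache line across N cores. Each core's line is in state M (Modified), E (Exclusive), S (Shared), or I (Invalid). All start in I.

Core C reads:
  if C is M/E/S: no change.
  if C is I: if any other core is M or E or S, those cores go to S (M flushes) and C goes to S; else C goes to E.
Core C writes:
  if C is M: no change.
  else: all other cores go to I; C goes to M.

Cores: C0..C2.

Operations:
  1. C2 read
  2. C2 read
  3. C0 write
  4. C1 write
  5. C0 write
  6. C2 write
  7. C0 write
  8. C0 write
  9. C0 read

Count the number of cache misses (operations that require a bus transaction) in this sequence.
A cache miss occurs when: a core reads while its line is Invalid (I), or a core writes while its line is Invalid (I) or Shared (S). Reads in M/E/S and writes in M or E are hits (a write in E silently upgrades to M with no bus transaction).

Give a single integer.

Answer: 6

Derivation:
Op 1: C2 read [C2 read from I: no other sharers -> C2=E (exclusive)] -> [I,I,E] [MISS #1: read from I]
Op 2: C2 read [C2 read: already in E, no change] -> [I,I,E] [hit: read from E]
Op 3: C0 write [C0 write: invalidate ['C2=E'] -> C0=M] -> [M,I,I] [MISS #2: write from I]
Op 4: C1 write [C1 write: invalidate ['C0=M'] -> C1=M] -> [I,M,I] [MISS #3: write from I]
Op 5: C0 write [C0 write: invalidate ['C1=M'] -> C0=M] -> [M,I,I] [MISS #4: write from I]
Op 6: C2 write [C2 write: invalidate ['C0=M'] -> C2=M] -> [I,I,M] [MISS #5: write from I]
Op 7: C0 write [C0 write: invalidate ['C2=M'] -> C0=M] -> [M,I,I] [MISS #6: write from I]
Op 8: C0 write [C0 write: already M (modified), no change] -> [M,I,I] [hit: write from M]
Op 9: C0 read [C0 read: already in M, no change] -> [M,I,I] [hit: read from M]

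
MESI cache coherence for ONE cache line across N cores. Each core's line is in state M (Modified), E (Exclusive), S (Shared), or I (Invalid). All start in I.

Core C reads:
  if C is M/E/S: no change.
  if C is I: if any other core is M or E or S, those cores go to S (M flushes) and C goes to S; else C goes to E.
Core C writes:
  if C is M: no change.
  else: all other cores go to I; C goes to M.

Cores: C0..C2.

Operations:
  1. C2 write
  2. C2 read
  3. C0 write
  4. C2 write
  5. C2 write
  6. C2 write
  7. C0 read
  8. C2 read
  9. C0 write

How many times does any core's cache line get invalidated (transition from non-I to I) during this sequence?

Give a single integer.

Op 1: C2 write [C2 write: invalidate none -> C2=M] -> [I,I,M] (invalidations this op: 0; running total: 0)
Op 2: C2 read [C2 read: already in M, no change] -> [I,I,M] (invalidations this op: 0; running total: 0)
Op 3: C0 write [C0 write: invalidate ['C2=M'] -> C0=M] -> [M,I,I] (invalidations this op: 1; running total: 1)
Op 4: C2 write [C2 write: invalidate ['C0=M'] -> C2=M] -> [I,I,M] (invalidations this op: 1; running total: 2)
Op 5: C2 write [C2 write: already M (modified), no change] -> [I,I,M] (invalidations this op: 0; running total: 2)
Op 6: C2 write [C2 write: already M (modified), no change] -> [I,I,M] (invalidations this op: 0; running total: 2)
Op 7: C0 read [C0 read from I: others=['C2=M'] -> C0=S, others downsized to S] -> [S,I,S] (invalidations this op: 0; running total: 2)
Op 8: C2 read [C2 read: already in S, no change] -> [S,I,S] (invalidations this op: 0; running total: 2)
Op 9: C0 write [C0 write: invalidate ['C2=S'] -> C0=M] -> [M,I,I] (invalidations this op: 1; running total: 3)

Answer: 3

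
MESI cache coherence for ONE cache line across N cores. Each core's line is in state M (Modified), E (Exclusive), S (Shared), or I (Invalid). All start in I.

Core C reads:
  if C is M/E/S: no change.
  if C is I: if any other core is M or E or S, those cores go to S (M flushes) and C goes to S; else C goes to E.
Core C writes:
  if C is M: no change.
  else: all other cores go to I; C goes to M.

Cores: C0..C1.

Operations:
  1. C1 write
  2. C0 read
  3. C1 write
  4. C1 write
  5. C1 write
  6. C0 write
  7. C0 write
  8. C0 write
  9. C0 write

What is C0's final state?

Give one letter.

Op 1: C1 write [C1 write: invalidate none -> C1=M] -> [I,M]
Op 2: C0 read [C0 read from I: others=['C1=M'] -> C0=S, others downsized to S] -> [S,S]
Op 3: C1 write [C1 write: invalidate ['C0=S'] -> C1=M] -> [I,M]
Op 4: C1 write [C1 write: already M (modified), no change] -> [I,M]
Op 5: C1 write [C1 write: already M (modified), no change] -> [I,M]
Op 6: C0 write [C0 write: invalidate ['C1=M'] -> C0=M] -> [M,I]
Op 7: C0 write [C0 write: already M (modified), no change] -> [M,I]
Op 8: C0 write [C0 write: already M (modified), no change] -> [M,I]
Op 9: C0 write [C0 write: already M (modified), no change] -> [M,I]

Answer: M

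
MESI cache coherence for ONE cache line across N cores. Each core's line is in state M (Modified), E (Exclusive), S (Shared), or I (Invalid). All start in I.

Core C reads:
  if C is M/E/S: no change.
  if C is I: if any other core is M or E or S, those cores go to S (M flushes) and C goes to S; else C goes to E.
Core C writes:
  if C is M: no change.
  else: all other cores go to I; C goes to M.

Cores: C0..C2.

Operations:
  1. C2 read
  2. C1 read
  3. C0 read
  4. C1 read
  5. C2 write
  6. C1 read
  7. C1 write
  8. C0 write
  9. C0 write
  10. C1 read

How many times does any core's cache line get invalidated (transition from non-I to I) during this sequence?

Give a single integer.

Answer: 4

Derivation:
Op 1: C2 read [C2 read from I: no other sharers -> C2=E (exclusive)] -> [I,I,E] (invalidations this op: 0; running total: 0)
Op 2: C1 read [C1 read from I: others=['C2=E'] -> C1=S, others downsized to S] -> [I,S,S] (invalidations this op: 0; running total: 0)
Op 3: C0 read [C0 read from I: others=['C1=S', 'C2=S'] -> C0=S, others downsized to S] -> [S,S,S] (invalidations this op: 0; running total: 0)
Op 4: C1 read [C1 read: already in S, no change] -> [S,S,S] (invalidations this op: 0; running total: 0)
Op 5: C2 write [C2 write: invalidate ['C0=S', 'C1=S'] -> C2=M] -> [I,I,M] (invalidations this op: 2; running total: 2)
Op 6: C1 read [C1 read from I: others=['C2=M'] -> C1=S, others downsized to S] -> [I,S,S] (invalidations this op: 0; running total: 2)
Op 7: C1 write [C1 write: invalidate ['C2=S'] -> C1=M] -> [I,M,I] (invalidations this op: 1; running total: 3)
Op 8: C0 write [C0 write: invalidate ['C1=M'] -> C0=M] -> [M,I,I] (invalidations this op: 1; running total: 4)
Op 9: C0 write [C0 write: already M (modified), no change] -> [M,I,I] (invalidations this op: 0; running total: 4)
Op 10: C1 read [C1 read from I: others=['C0=M'] -> C1=S, others downsized to S] -> [S,S,I] (invalidations this op: 0; running total: 4)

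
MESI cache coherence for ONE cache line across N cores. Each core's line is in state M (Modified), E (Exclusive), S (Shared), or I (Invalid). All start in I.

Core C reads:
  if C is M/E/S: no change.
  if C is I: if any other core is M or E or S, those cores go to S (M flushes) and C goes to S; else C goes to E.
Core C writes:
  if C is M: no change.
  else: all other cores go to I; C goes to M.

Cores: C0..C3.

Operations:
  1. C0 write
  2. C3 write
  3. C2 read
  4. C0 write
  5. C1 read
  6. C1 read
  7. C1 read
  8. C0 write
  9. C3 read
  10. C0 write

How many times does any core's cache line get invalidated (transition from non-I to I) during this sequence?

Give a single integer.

Answer: 5

Derivation:
Op 1: C0 write [C0 write: invalidate none -> C0=M] -> [M,I,I,I] (invalidations this op: 0; running total: 0)
Op 2: C3 write [C3 write: invalidate ['C0=M'] -> C3=M] -> [I,I,I,M] (invalidations this op: 1; running total: 1)
Op 3: C2 read [C2 read from I: others=['C3=M'] -> C2=S, others downsized to S] -> [I,I,S,S] (invalidations this op: 0; running total: 1)
Op 4: C0 write [C0 write: invalidate ['C2=S', 'C3=S'] -> C0=M] -> [M,I,I,I] (invalidations this op: 2; running total: 3)
Op 5: C1 read [C1 read from I: others=['C0=M'] -> C1=S, others downsized to S] -> [S,S,I,I] (invalidations this op: 0; running total: 3)
Op 6: C1 read [C1 read: already in S, no change] -> [S,S,I,I] (invalidations this op: 0; running total: 3)
Op 7: C1 read [C1 read: already in S, no change] -> [S,S,I,I] (invalidations this op: 0; running total: 3)
Op 8: C0 write [C0 write: invalidate ['C1=S'] -> C0=M] -> [M,I,I,I] (invalidations this op: 1; running total: 4)
Op 9: C3 read [C3 read from I: others=['C0=M'] -> C3=S, others downsized to S] -> [S,I,I,S] (invalidations this op: 0; running total: 4)
Op 10: C0 write [C0 write: invalidate ['C3=S'] -> C0=M] -> [M,I,I,I] (invalidations this op: 1; running total: 5)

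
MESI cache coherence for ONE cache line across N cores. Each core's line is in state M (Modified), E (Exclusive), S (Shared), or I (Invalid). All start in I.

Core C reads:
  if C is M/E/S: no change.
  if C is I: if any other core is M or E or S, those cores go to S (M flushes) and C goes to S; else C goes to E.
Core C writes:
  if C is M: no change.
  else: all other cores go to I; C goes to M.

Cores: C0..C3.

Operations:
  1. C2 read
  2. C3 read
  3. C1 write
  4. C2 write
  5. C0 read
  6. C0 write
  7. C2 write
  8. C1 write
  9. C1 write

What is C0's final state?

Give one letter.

Op 1: C2 read [C2 read from I: no other sharers -> C2=E (exclusive)] -> [I,I,E,I]
Op 2: C3 read [C3 read from I: others=['C2=E'] -> C3=S, others downsized to S] -> [I,I,S,S]
Op 3: C1 write [C1 write: invalidate ['C2=S', 'C3=S'] -> C1=M] -> [I,M,I,I]
Op 4: C2 write [C2 write: invalidate ['C1=M'] -> C2=M] -> [I,I,M,I]
Op 5: C0 read [C0 read from I: others=['C2=M'] -> C0=S, others downsized to S] -> [S,I,S,I]
Op 6: C0 write [C0 write: invalidate ['C2=S'] -> C0=M] -> [M,I,I,I]
Op 7: C2 write [C2 write: invalidate ['C0=M'] -> C2=M] -> [I,I,M,I]
Op 8: C1 write [C1 write: invalidate ['C2=M'] -> C1=M] -> [I,M,I,I]
Op 9: C1 write [C1 write: already M (modified), no change] -> [I,M,I,I]

Answer: I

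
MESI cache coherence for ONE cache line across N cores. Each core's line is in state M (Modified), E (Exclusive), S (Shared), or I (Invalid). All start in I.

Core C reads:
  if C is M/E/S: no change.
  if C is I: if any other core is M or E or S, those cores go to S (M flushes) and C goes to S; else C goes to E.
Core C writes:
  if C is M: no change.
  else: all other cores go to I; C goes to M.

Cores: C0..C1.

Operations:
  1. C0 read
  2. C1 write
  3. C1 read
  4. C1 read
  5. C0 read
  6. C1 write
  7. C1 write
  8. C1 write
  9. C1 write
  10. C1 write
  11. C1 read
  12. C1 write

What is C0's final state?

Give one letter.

Answer: I

Derivation:
Op 1: C0 read [C0 read from I: no other sharers -> C0=E (exclusive)] -> [E,I]
Op 2: C1 write [C1 write: invalidate ['C0=E'] -> C1=M] -> [I,M]
Op 3: C1 read [C1 read: already in M, no change] -> [I,M]
Op 4: C1 read [C1 read: already in M, no change] -> [I,M]
Op 5: C0 read [C0 read from I: others=['C1=M'] -> C0=S, others downsized to S] -> [S,S]
Op 6: C1 write [C1 write: invalidate ['C0=S'] -> C1=M] -> [I,M]
Op 7: C1 write [C1 write: already M (modified), no change] -> [I,M]
Op 8: C1 write [C1 write: already M (modified), no change] -> [I,M]
Op 9: C1 write [C1 write: already M (modified), no change] -> [I,M]
Op 10: C1 write [C1 write: already M (modified), no change] -> [I,M]
Op 11: C1 read [C1 read: already in M, no change] -> [I,M]
Op 12: C1 write [C1 write: already M (modified), no change] -> [I,M]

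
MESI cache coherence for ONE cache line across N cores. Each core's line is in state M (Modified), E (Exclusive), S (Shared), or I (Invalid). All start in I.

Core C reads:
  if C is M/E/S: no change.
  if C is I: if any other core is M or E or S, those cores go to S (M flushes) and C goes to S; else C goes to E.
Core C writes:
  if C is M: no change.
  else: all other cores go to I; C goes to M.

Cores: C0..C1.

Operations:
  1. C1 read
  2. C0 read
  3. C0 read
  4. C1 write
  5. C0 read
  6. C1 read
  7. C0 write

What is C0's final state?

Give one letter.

Op 1: C1 read [C1 read from I: no other sharers -> C1=E (exclusive)] -> [I,E]
Op 2: C0 read [C0 read from I: others=['C1=E'] -> C0=S, others downsized to S] -> [S,S]
Op 3: C0 read [C0 read: already in S, no change] -> [S,S]
Op 4: C1 write [C1 write: invalidate ['C0=S'] -> C1=M] -> [I,M]
Op 5: C0 read [C0 read from I: others=['C1=M'] -> C0=S, others downsized to S] -> [S,S]
Op 6: C1 read [C1 read: already in S, no change] -> [S,S]
Op 7: C0 write [C0 write: invalidate ['C1=S'] -> C0=M] -> [M,I]

Answer: M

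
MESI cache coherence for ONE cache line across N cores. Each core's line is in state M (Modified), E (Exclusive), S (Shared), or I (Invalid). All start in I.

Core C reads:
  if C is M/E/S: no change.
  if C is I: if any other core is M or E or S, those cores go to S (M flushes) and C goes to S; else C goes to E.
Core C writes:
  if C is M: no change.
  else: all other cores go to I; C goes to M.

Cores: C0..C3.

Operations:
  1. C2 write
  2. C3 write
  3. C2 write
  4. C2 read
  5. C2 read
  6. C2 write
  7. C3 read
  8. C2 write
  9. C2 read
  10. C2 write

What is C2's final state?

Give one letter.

Answer: M

Derivation:
Op 1: C2 write [C2 write: invalidate none -> C2=M] -> [I,I,M,I]
Op 2: C3 write [C3 write: invalidate ['C2=M'] -> C3=M] -> [I,I,I,M]
Op 3: C2 write [C2 write: invalidate ['C3=M'] -> C2=M] -> [I,I,M,I]
Op 4: C2 read [C2 read: already in M, no change] -> [I,I,M,I]
Op 5: C2 read [C2 read: already in M, no change] -> [I,I,M,I]
Op 6: C2 write [C2 write: already M (modified), no change] -> [I,I,M,I]
Op 7: C3 read [C3 read from I: others=['C2=M'] -> C3=S, others downsized to S] -> [I,I,S,S]
Op 8: C2 write [C2 write: invalidate ['C3=S'] -> C2=M] -> [I,I,M,I]
Op 9: C2 read [C2 read: already in M, no change] -> [I,I,M,I]
Op 10: C2 write [C2 write: already M (modified), no change] -> [I,I,M,I]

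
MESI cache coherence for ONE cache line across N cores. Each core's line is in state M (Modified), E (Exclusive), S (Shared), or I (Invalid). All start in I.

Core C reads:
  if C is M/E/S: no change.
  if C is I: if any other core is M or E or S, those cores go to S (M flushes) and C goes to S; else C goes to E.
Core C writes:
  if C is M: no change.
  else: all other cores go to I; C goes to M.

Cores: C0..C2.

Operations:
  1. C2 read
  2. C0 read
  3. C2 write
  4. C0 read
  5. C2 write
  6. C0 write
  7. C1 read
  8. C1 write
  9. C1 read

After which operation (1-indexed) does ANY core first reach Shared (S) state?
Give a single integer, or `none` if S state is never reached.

Op 1: C2 read [C2 read from I: no other sharers -> C2=E (exclusive)] -> [I,I,E]
Op 2: C0 read [C0 read from I: others=['C2=E'] -> C0=S, others downsized to S] -> [S,I,S]
  -> First S state at op 2; remaining ops need not be traced.

Answer: 2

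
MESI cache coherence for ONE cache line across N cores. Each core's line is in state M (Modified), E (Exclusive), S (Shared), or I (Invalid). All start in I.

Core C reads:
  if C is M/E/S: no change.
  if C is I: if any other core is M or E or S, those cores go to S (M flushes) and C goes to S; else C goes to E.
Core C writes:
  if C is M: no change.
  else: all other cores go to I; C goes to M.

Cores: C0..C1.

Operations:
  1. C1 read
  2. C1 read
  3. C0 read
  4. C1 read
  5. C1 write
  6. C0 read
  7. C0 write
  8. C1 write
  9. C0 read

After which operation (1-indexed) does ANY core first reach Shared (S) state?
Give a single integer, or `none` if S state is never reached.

Op 1: C1 read [C1 read from I: no other sharers -> C1=E (exclusive)] -> [I,E]
Op 2: C1 read [C1 read: already in E, no change] -> [I,E]
Op 3: C0 read [C0 read from I: others=['C1=E'] -> C0=S, others downsized to S] -> [S,S]
  -> First S state at op 3; remaining ops need not be traced.

Answer: 3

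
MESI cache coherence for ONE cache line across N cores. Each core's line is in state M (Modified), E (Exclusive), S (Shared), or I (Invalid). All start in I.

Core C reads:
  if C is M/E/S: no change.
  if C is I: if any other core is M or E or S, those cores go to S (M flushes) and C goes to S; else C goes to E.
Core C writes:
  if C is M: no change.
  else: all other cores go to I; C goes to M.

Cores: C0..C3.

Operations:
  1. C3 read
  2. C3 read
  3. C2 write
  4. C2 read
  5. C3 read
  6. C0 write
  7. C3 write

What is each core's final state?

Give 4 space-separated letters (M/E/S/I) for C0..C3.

Answer: I I I M

Derivation:
Op 1: C3 read [C3 read from I: no other sharers -> C3=E (exclusive)] -> [I,I,I,E]
Op 2: C3 read [C3 read: already in E, no change] -> [I,I,I,E]
Op 3: C2 write [C2 write: invalidate ['C3=E'] -> C2=M] -> [I,I,M,I]
Op 4: C2 read [C2 read: already in M, no change] -> [I,I,M,I]
Op 5: C3 read [C3 read from I: others=['C2=M'] -> C3=S, others downsized to S] -> [I,I,S,S]
Op 6: C0 write [C0 write: invalidate ['C2=S', 'C3=S'] -> C0=M] -> [M,I,I,I]
Op 7: C3 write [C3 write: invalidate ['C0=M'] -> C3=M] -> [I,I,I,M]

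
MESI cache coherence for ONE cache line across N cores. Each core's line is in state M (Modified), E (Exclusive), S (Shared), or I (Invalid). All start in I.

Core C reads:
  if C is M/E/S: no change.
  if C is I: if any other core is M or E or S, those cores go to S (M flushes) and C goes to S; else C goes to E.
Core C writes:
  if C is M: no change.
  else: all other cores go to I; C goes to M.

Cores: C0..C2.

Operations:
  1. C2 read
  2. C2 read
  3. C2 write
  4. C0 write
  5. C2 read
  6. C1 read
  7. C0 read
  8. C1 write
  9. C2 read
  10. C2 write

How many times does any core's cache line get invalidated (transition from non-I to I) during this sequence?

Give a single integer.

Answer: 4

Derivation:
Op 1: C2 read [C2 read from I: no other sharers -> C2=E (exclusive)] -> [I,I,E] (invalidations this op: 0; running total: 0)
Op 2: C2 read [C2 read: already in E, no change] -> [I,I,E] (invalidations this op: 0; running total: 0)
Op 3: C2 write [C2 write: invalidate none -> C2=M] -> [I,I,M] (invalidations this op: 0; running total: 0)
Op 4: C0 write [C0 write: invalidate ['C2=M'] -> C0=M] -> [M,I,I] (invalidations this op: 1; running total: 1)
Op 5: C2 read [C2 read from I: others=['C0=M'] -> C2=S, others downsized to S] -> [S,I,S] (invalidations this op: 0; running total: 1)
Op 6: C1 read [C1 read from I: others=['C0=S', 'C2=S'] -> C1=S, others downsized to S] -> [S,S,S] (invalidations this op: 0; running total: 1)
Op 7: C0 read [C0 read: already in S, no change] -> [S,S,S] (invalidations this op: 0; running total: 1)
Op 8: C1 write [C1 write: invalidate ['C0=S', 'C2=S'] -> C1=M] -> [I,M,I] (invalidations this op: 2; running total: 3)
Op 9: C2 read [C2 read from I: others=['C1=M'] -> C2=S, others downsized to S] -> [I,S,S] (invalidations this op: 0; running total: 3)
Op 10: C2 write [C2 write: invalidate ['C1=S'] -> C2=M] -> [I,I,M] (invalidations this op: 1; running total: 4)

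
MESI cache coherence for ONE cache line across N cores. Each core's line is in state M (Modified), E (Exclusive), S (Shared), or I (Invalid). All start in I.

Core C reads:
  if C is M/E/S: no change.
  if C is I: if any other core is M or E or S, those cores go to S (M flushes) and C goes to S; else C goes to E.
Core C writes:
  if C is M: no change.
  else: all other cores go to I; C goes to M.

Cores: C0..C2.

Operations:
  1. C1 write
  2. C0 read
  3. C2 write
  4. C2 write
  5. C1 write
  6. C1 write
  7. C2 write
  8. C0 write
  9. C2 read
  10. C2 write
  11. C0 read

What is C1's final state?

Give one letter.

Answer: I

Derivation:
Op 1: C1 write [C1 write: invalidate none -> C1=M] -> [I,M,I]
Op 2: C0 read [C0 read from I: others=['C1=M'] -> C0=S, others downsized to S] -> [S,S,I]
Op 3: C2 write [C2 write: invalidate ['C0=S', 'C1=S'] -> C2=M] -> [I,I,M]
Op 4: C2 write [C2 write: already M (modified), no change] -> [I,I,M]
Op 5: C1 write [C1 write: invalidate ['C2=M'] -> C1=M] -> [I,M,I]
Op 6: C1 write [C1 write: already M (modified), no change] -> [I,M,I]
Op 7: C2 write [C2 write: invalidate ['C1=M'] -> C2=M] -> [I,I,M]
Op 8: C0 write [C0 write: invalidate ['C2=M'] -> C0=M] -> [M,I,I]
Op 9: C2 read [C2 read from I: others=['C0=M'] -> C2=S, others downsized to S] -> [S,I,S]
Op 10: C2 write [C2 write: invalidate ['C0=S'] -> C2=M] -> [I,I,M]
Op 11: C0 read [C0 read from I: others=['C2=M'] -> C0=S, others downsized to S] -> [S,I,S]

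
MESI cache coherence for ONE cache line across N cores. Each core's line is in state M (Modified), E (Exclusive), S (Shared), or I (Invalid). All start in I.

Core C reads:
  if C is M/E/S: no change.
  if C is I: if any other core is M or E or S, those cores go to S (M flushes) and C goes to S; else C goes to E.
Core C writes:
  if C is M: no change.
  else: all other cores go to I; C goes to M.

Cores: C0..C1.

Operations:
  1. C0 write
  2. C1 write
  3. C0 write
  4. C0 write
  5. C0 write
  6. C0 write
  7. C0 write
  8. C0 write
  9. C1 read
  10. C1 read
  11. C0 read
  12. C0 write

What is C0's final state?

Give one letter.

Op 1: C0 write [C0 write: invalidate none -> C0=M] -> [M,I]
Op 2: C1 write [C1 write: invalidate ['C0=M'] -> C1=M] -> [I,M]
Op 3: C0 write [C0 write: invalidate ['C1=M'] -> C0=M] -> [M,I]
Op 4: C0 write [C0 write: already M (modified), no change] -> [M,I]
Op 5: C0 write [C0 write: already M (modified), no change] -> [M,I]
Op 6: C0 write [C0 write: already M (modified), no change] -> [M,I]
Op 7: C0 write [C0 write: already M (modified), no change] -> [M,I]
Op 8: C0 write [C0 write: already M (modified), no change] -> [M,I]
Op 9: C1 read [C1 read from I: others=['C0=M'] -> C1=S, others downsized to S] -> [S,S]
Op 10: C1 read [C1 read: already in S, no change] -> [S,S]
Op 11: C0 read [C0 read: already in S, no change] -> [S,S]
Op 12: C0 write [C0 write: invalidate ['C1=S'] -> C0=M] -> [M,I]

Answer: M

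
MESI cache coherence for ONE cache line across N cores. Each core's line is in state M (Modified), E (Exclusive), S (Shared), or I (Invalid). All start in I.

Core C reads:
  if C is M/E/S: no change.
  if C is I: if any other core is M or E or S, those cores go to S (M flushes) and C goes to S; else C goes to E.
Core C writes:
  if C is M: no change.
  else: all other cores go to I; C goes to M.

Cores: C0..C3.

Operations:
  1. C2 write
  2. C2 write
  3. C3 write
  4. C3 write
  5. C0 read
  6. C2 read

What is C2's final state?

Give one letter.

Op 1: C2 write [C2 write: invalidate none -> C2=M] -> [I,I,M,I]
Op 2: C2 write [C2 write: already M (modified), no change] -> [I,I,M,I]
Op 3: C3 write [C3 write: invalidate ['C2=M'] -> C3=M] -> [I,I,I,M]
Op 4: C3 write [C3 write: already M (modified), no change] -> [I,I,I,M]
Op 5: C0 read [C0 read from I: others=['C3=M'] -> C0=S, others downsized to S] -> [S,I,I,S]
Op 6: C2 read [C2 read from I: others=['C0=S', 'C3=S'] -> C2=S, others downsized to S] -> [S,I,S,S]

Answer: S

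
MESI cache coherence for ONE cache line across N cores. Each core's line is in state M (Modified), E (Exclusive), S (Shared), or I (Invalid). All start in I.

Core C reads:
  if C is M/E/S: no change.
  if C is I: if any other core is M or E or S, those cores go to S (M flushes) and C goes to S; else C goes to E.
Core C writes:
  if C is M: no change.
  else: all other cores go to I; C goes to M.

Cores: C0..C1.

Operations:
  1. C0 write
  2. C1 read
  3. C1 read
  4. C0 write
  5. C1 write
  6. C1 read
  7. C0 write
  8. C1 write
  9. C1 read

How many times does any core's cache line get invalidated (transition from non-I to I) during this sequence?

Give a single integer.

Answer: 4

Derivation:
Op 1: C0 write [C0 write: invalidate none -> C0=M] -> [M,I] (invalidations this op: 0; running total: 0)
Op 2: C1 read [C1 read from I: others=['C0=M'] -> C1=S, others downsized to S] -> [S,S] (invalidations this op: 0; running total: 0)
Op 3: C1 read [C1 read: already in S, no change] -> [S,S] (invalidations this op: 0; running total: 0)
Op 4: C0 write [C0 write: invalidate ['C1=S'] -> C0=M] -> [M,I] (invalidations this op: 1; running total: 1)
Op 5: C1 write [C1 write: invalidate ['C0=M'] -> C1=M] -> [I,M] (invalidations this op: 1; running total: 2)
Op 6: C1 read [C1 read: already in M, no change] -> [I,M] (invalidations this op: 0; running total: 2)
Op 7: C0 write [C0 write: invalidate ['C1=M'] -> C0=M] -> [M,I] (invalidations this op: 1; running total: 3)
Op 8: C1 write [C1 write: invalidate ['C0=M'] -> C1=M] -> [I,M] (invalidations this op: 1; running total: 4)
Op 9: C1 read [C1 read: already in M, no change] -> [I,M] (invalidations this op: 0; running total: 4)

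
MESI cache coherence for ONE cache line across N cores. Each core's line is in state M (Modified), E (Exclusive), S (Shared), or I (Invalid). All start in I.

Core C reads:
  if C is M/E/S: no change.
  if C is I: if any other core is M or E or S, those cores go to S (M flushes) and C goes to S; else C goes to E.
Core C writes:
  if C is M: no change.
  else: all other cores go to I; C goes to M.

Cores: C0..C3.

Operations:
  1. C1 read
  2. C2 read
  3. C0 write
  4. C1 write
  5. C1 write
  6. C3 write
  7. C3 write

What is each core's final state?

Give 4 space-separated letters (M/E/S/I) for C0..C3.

Answer: I I I M

Derivation:
Op 1: C1 read [C1 read from I: no other sharers -> C1=E (exclusive)] -> [I,E,I,I]
Op 2: C2 read [C2 read from I: others=['C1=E'] -> C2=S, others downsized to S] -> [I,S,S,I]
Op 3: C0 write [C0 write: invalidate ['C1=S', 'C2=S'] -> C0=M] -> [M,I,I,I]
Op 4: C1 write [C1 write: invalidate ['C0=M'] -> C1=M] -> [I,M,I,I]
Op 5: C1 write [C1 write: already M (modified), no change] -> [I,M,I,I]
Op 6: C3 write [C3 write: invalidate ['C1=M'] -> C3=M] -> [I,I,I,M]
Op 7: C3 write [C3 write: already M (modified), no change] -> [I,I,I,M]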